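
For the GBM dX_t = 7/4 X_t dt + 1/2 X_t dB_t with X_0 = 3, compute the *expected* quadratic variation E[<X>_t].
E[<X>_t] = 3*exp(15*t/4)/5 - 3/5

<X>_t = int_0^t ((1/2) * X_s)^2 ds. Taking expectation inside the integral: E[<X>_t] = (1/2)^2 * int_0^t E[X_s^2] ds. For GBM, E[X_s^2] = x_0^2 * exp((2 mu + sigma^2) s). Integrating:
  E[<X>_t] = (1/2)^2 * 3^2 * (exp((2*(7/4) + (1/2)^2) t) - 1) / (2*(7/4) + (1/2)^2)
           = (1/2)^2 * 3^2 * (exp((15/4) t) - 1) / (15/4) = 3*exp(15*t/4)/5 - 3/5.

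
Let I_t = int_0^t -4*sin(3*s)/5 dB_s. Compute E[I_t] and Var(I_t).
E[I_t] = 0; Var(I_t) = 8*t/25 - 4*sin(6*t)/75

The Itô integral of a deterministic integrand f(s) has mean 0 because each increment f(s) * (B_{s+ds} - B_s) has mean 0. By the Itô isometry:
  Var( int_0^t f(s) dB_s ) = E[ (int_0^t f(s) dB_s)^2 ] = int_0^t f(s)^2 ds.
Here f(s) = -4*sin(3*s)/5, so f(s)^2 = 16*sin(3*s)^2/25. Integrate:
  int_0^t (16*sin(3*s)^2/25) ds = 8*t/25 - 4*sin(6*t)/75.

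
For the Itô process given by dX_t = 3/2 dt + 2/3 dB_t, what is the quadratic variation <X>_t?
<X>_t = 4*t/9

For an Itô process dX_t = a(t) dt + b(t) dB_t, the quadratic variation is <X>_t = int_0^t b(s)^2 ds (the drift term does not contribute). Here b(s) = 2/3, so
  b(s)^2 = 4/9.
Integrating from 0 to t:
  <X>_t = int_0^t (4/9) ds = 4*t/9.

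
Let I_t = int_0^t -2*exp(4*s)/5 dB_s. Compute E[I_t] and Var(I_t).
E[I_t] = 0; Var(I_t) = exp(8*t)/50 - 1/50

The Itô integral of a deterministic integrand f(s) has mean 0 because each increment f(s) * (B_{s+ds} - B_s) has mean 0. By the Itô isometry:
  Var( int_0^t f(s) dB_s ) = E[ (int_0^t f(s) dB_s)^2 ] = int_0^t f(s)^2 ds.
Here f(s) = -2*exp(4*s)/5, so f(s)^2 = 4*exp(8*s)/25. Integrate:
  int_0^t (4*exp(8*s)/25) ds = exp(8*t)/50 - 1/50.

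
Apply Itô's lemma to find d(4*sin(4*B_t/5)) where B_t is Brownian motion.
d(4*sin(4*B_t/5)) = (-32*sin(4*B_t/5)/25) dt + (16*cos(4*B_t/5)/5) dB_t

Itô's formula for f(B_t) gives d f(B_t) = f'(B_t) dB_t + (1/2) f''(B_t) dt. Compute derivatives of f(x) = 4*sin(4*x/5):
  f'(x)  = 16*cos(4*x/5)/5
  f''(x) = -64*sin(4*x/5)/25
Substitute x = B_t and multiply the f'' term by 1/2:
  drift     = (1/2) * (-64*sin(4*x/5)/25) evaluated at B_t = -32*sin(4*B_t/5)/25
  diffusion = (16*cos(4*x/5)/5) evaluated at B_t = 16*cos(4*B_t/5)/5
Therefore d(4*sin(4*B_t/5)) = (-32*sin(4*B_t/5)/25) dt + (16*cos(4*B_t/5)/5) dB_t.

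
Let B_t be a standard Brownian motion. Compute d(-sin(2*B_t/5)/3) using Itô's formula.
d(-sin(2*B_t/5)/3) = (2*sin(2*B_t/5)/75) dt + (-2*cos(2*B_t/5)/15) dB_t

Itô's formula for f(B_t) gives d f(B_t) = f'(B_t) dB_t + (1/2) f''(B_t) dt. Compute derivatives of f(x) = -sin(2*x/5)/3:
  f'(x)  = -2*cos(2*x/5)/15
  f''(x) = 4*sin(2*x/5)/75
Substitute x = B_t and multiply the f'' term by 1/2:
  drift     = (1/2) * (4*sin(2*x/5)/75) evaluated at B_t = 2*sin(2*B_t/5)/75
  diffusion = (-2*cos(2*x/5)/15) evaluated at B_t = -2*cos(2*B_t/5)/15
Therefore d(-sin(2*B_t/5)/3) = (2*sin(2*B_t/5)/75) dt + (-2*cos(2*B_t/5)/15) dB_t.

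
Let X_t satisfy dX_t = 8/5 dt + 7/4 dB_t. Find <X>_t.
<X>_t = 49*t/16

For an Itô process dX_t = a(t) dt + b(t) dB_t, the quadratic variation is <X>_t = int_0^t b(s)^2 ds (the drift term does not contribute). Here b(s) = 7/4, so
  b(s)^2 = 49/16.
Integrating from 0 to t:
  <X>_t = int_0^t (49/16) ds = 49*t/16.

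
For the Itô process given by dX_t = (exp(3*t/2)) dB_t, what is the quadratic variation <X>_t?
<X>_t = exp(3*t)/3 - 1/3

For an Itô process dX_t = a(t) dt + b(t) dB_t, the quadratic variation is <X>_t = int_0^t b(s)^2 ds (the drift term does not contribute). Here b(s) = exp(3*s/2), so
  b(s)^2 = exp(3*s).
Integrating from 0 to t:
  <X>_t = int_0^t (exp(3*s)) ds = exp(3*t)/3 - 1/3.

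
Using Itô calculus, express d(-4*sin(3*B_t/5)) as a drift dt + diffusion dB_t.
d(-4*sin(3*B_t/5)) = (18*sin(3*B_t/5)/25) dt + (-12*cos(3*B_t/5)/5) dB_t

Itô's formula for f(B_t) gives d f(B_t) = f'(B_t) dB_t + (1/2) f''(B_t) dt. Compute derivatives of f(x) = -4*sin(3*x/5):
  f'(x)  = -12*cos(3*x/5)/5
  f''(x) = 36*sin(3*x/5)/25
Substitute x = B_t and multiply the f'' term by 1/2:
  drift     = (1/2) * (36*sin(3*x/5)/25) evaluated at B_t = 18*sin(3*B_t/5)/25
  diffusion = (-12*cos(3*x/5)/5) evaluated at B_t = -12*cos(3*B_t/5)/5
Therefore d(-4*sin(3*B_t/5)) = (18*sin(3*B_t/5)/25) dt + (-12*cos(3*B_t/5)/5) dB_t.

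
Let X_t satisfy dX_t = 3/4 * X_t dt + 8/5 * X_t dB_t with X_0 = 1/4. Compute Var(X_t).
Var(X_t) = (exp(64*t/25) - 1)*exp(3*t/2)/16

For GBM dX = mu X dt + sigma X dB with X_0 = x_0, apply Itô to Y = log X: dY = (mu - sigma^2/2) dt + sigma dB, so Y_t = log(x_0) + (mu - sigma^2/2) t + sigma B_t and hence X_t = x_0 * exp((mu - sigma^2/2) t + sigma B_t).
With mu = 3/4, sigma = 8/5, x_0 = 1/4, this gives:
  X_t = 1/4 * exp((-53/100) * t + (8/5) * B_t).
Since sigma*B_t ~ Normal(0, sigma^2 t), E[exp(sigma*B_t)] = exp(sigma^2 t / 2); so E[X_t] = x_0 * exp((mu - sigma^2/2) t) * exp(sigma^2 t / 2) = x_0 * exp(mu t) = exp(3*t/4)/4.
Var(X_t) = E[X_t^2] - (E[X_t])^2 = x_0^2 * exp(2 mu t) * (exp(sigma^2 t) - 1) = (exp(64*t/25) - 1)*exp(3*t/2)/16.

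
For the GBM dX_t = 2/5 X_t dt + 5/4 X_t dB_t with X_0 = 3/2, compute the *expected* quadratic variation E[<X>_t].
E[<X>_t] = 125*exp(189*t/80)/84 - 125/84

<X>_t = int_0^t ((5/4) * X_s)^2 ds. Taking expectation inside the integral: E[<X>_t] = (5/4)^2 * int_0^t E[X_s^2] ds. For GBM, E[X_s^2] = x_0^2 * exp((2 mu + sigma^2) s). Integrating:
  E[<X>_t] = (5/4)^2 * (3/2)^2 * (exp((2*(2/5) + (5/4)^2) t) - 1) / (2*(2/5) + (5/4)^2)
           = (5/4)^2 * (3/2)^2 * (exp((189/80) t) - 1) / (189/80) = 125*exp(189*t/80)/84 - 125/84.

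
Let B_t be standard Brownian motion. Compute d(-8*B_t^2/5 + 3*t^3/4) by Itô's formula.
d(-8*B_t^2/5 + 3*t^3/4) = (9*t^2/4 - 8/5) dt + (-16*B_t/5) dB_t

Itô's formula for f(t, x): d f(t, B_t) = (f_t + (1/2) f_xx) dt + f_x dB_t. Compute partials of f(t, x) = 3*t^3/4 - 8*x^2/5:
  f_t(t,x)  = 9*t^2/4
  f_x(t,x)  = -16*x/5
  f_xx(t,x) = -16/5
Assemble drift = f_t + (1/2) f_xx = 9*t^2/4 - 8/5 and diffusion = f_x = -16*x/5. Substituting x = B_t:
  d(-8*B_t^2/5 + 3*t^3/4) = (9*t^2/4 - 8/5) dt + (-16*B_t/5) dB_t.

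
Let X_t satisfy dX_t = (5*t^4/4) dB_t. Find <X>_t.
<X>_t = 25*t^9/144

For an Itô process dX_t = a(t) dt + b(t) dB_t, the quadratic variation is <X>_t = int_0^t b(s)^2 ds (the drift term does not contribute). Here b(s) = 5*s^4/4, so
  b(s)^2 = 25*s^8/16.
Integrating from 0 to t:
  <X>_t = int_0^t (25*s^8/16) ds = 25*t^9/144.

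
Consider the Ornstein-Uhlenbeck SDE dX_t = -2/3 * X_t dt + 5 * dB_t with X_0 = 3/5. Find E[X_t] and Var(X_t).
E[X_t] = 3*exp(-2*t/3)/5; Var(X_t) = 75/4 - 75*exp(-4*t/3)/4

The OU SDE dX = -theta X dt + sigma dB admits the integrating factor exp(theta t): d(exp(theta t) X_t) = sigma exp(theta t) dB_t. Integrating from 0 to t:
  X_t = x_0 * exp(-theta t) + sigma * int_0^t exp(-theta (t-s)) dB_s.
The Itô integral has mean 0 and (by the Itô isometry) variance sigma^2 * int_0^t exp(-2 theta (t - s)) ds = sigma^2 * (1 - exp(-2 theta t)) / (2 theta).
With theta = 2/3, sigma = 5, x_0 = 3/5:
  E[X_t] = 3/5 * exp(-2/3 t) = 3*exp(-2*t/3)/5
  Var(X_t) = (5)^2 * (1 - exp(-2*2/3 t)) / (2 * 2/3) = 75/4 - 75*exp(-4*t/3)/4.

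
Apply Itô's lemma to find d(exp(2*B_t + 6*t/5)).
d(exp(2*B_t + 6*t/5)) = (16*exp(2*B_t + 6*t/5)/5) dt + (2*exp(2*B_t + 6*t/5)) dB_t

Itô's formula for f(t, x): d f(t, B_t) = (f_t + (1/2) f_xx) dt + f_x dB_t. Compute partials of f(t, x) = exp(6*t/5 + 2*x):
  f_t(t,x)  = 6*exp(6*t/5 + 2*x)/5
  f_x(t,x)  = 2*exp(6*t/5 + 2*x)
  f_xx(t,x) = 4*exp(6*t/5 + 2*x)
Assemble drift = f_t + (1/2) f_xx = 16*exp(6*t/5 + 2*x)/5 and diffusion = f_x = 2*exp(6*t/5 + 2*x). Substituting x = B_t:
  d(exp(2*B_t + 6*t/5)) = (16*exp(2*B_t + 6*t/5)/5) dt + (2*exp(2*B_t + 6*t/5)) dB_t.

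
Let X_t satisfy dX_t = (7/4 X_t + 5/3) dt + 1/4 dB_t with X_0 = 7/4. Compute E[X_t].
E[X_t] = 227*exp(7*t/4)/84 - 20/21

Taking expectations and using E[dB_t] = 0, the mean m(t) = E[X_t] satisfies the ODE m'(t) = a m(t) + b with m(0) = x_0. With a = 7/4, b = 5/3, x_0 = 7/4, the solution is
  m(t) = x_0 * exp(a t) + (b/a) * (exp(a t) - 1)
       = (7/4) * exp((7/4) t) + ((5/3)/(7/4)) * (exp((7/4) t) - 1)
       = 227*exp(7*t/4)/84 - 20/21.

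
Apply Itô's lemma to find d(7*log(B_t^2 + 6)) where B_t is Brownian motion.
d(7*log(B_t^2 + 6)) = (7*(6 - B_t^2)/(B_t^2 + 6)^2) dt + (14*B_t/(B_t^2 + 6)) dB_t

Itô's formula for f(B_t) gives d f(B_t) = f'(B_t) dB_t + (1/2) f''(B_t) dt. Compute derivatives of f(x) = 7*log(x^2 + 6):
  f'(x)  = 14*x/(x^2 + 6)
  f''(x) = 14*(6 - x^2)/(x^2 + 6)^2
Substitute x = B_t and multiply the f'' term by 1/2:
  drift     = (1/2) * (14*(6 - x^2)/(x^2 + 6)^2) evaluated at B_t = 7*(6 - B_t^2)/(B_t^2 + 6)^2
  diffusion = (14*x/(x^2 + 6)) evaluated at B_t = 14*B_t/(B_t^2 + 6)
Therefore d(7*log(B_t^2 + 6)) = (7*(6 - B_t^2)/(B_t^2 + 6)^2) dt + (14*B_t/(B_t^2 + 6)) dB_t.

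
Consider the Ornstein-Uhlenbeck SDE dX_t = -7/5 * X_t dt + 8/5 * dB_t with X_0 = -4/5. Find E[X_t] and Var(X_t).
E[X_t] = -4*exp(-7*t/5)/5; Var(X_t) = 32/35 - 32*exp(-14*t/5)/35

The OU SDE dX = -theta X dt + sigma dB admits the integrating factor exp(theta t): d(exp(theta t) X_t) = sigma exp(theta t) dB_t. Integrating from 0 to t:
  X_t = x_0 * exp(-theta t) + sigma * int_0^t exp(-theta (t-s)) dB_s.
The Itô integral has mean 0 and (by the Itô isometry) variance sigma^2 * int_0^t exp(-2 theta (t - s)) ds = sigma^2 * (1 - exp(-2 theta t)) / (2 theta).
With theta = 7/5, sigma = 8/5, x_0 = -4/5:
  E[X_t] = -4/5 * exp(-7/5 t) = -4*exp(-7*t/5)/5
  Var(X_t) = (8/5)^2 * (1 - exp(-2*7/5 t)) / (2 * 7/5) = 32/35 - 32*exp(-14*t/5)/35.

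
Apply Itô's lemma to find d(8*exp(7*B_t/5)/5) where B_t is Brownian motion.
d(8*exp(7*B_t/5)/5) = (196*exp(7*B_t/5)/125) dt + (56*exp(7*B_t/5)/25) dB_t

Itô's formula for f(B_t) gives d f(B_t) = f'(B_t) dB_t + (1/2) f''(B_t) dt. Compute derivatives of f(x) = 8*exp(7*x/5)/5:
  f'(x)  = 56*exp(7*x/5)/25
  f''(x) = 392*exp(7*x/5)/125
Substitute x = B_t and multiply the f'' term by 1/2:
  drift     = (1/2) * (392*exp(7*x/5)/125) evaluated at B_t = 196*exp(7*B_t/5)/125
  diffusion = (56*exp(7*x/5)/25) evaluated at B_t = 56*exp(7*B_t/5)/25
Therefore d(8*exp(7*B_t/5)/5) = (196*exp(7*B_t/5)/125) dt + (56*exp(7*B_t/5)/25) dB_t.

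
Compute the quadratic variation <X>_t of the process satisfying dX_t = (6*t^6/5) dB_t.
<X>_t = 36*t^13/325

For an Itô process dX_t = a(t) dt + b(t) dB_t, the quadratic variation is <X>_t = int_0^t b(s)^2 ds (the drift term does not contribute). Here b(s) = 6*s^6/5, so
  b(s)^2 = 36*s^12/25.
Integrating from 0 to t:
  <X>_t = int_0^t (36*s^12/25) ds = 36*t^13/325.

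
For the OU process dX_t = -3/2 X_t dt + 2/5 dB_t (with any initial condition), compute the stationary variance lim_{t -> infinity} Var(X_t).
lim Var(X_t) = 4/75

The OU SDE dX = -theta X dt + sigma dB admits the integrating factor exp(theta t): d(exp(theta t) X_t) = sigma exp(theta t) dB_t. Integrating from 0 to t gives X_t = x_0 * exp(-theta t) + sigma * int_0^t exp(-theta (t-s)) dB_s for any initial x_0. The Itô integral has variance (by the Itô isometry) sigma^2 * int_0^t exp(-2 theta (t - s)) ds = sigma^2 * (1 - exp(-2 theta t)) / (2 theta), independent of x_0.
With theta = 3/2, sigma = 2/5:
  Var(X_t) = (2/5)^2 * (1 - exp(-2*3/2 t)) / (2 * 3/2) = 4/75 - 4*exp(-3*t)/75.
As t -> infinity, exp(-2*3/2 t) -> 0, so the stationary variance is sigma^2 / (2 theta) = 4/75.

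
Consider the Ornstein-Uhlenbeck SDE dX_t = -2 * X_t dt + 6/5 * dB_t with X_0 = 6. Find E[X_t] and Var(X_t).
E[X_t] = 6*exp(-2*t); Var(X_t) = 9/25 - 9*exp(-4*t)/25

The OU SDE dX = -theta X dt + sigma dB admits the integrating factor exp(theta t): d(exp(theta t) X_t) = sigma exp(theta t) dB_t. Integrating from 0 to t:
  X_t = x_0 * exp(-theta t) + sigma * int_0^t exp(-theta (t-s)) dB_s.
The Itô integral has mean 0 and (by the Itô isometry) variance sigma^2 * int_0^t exp(-2 theta (t - s)) ds = sigma^2 * (1 - exp(-2 theta t)) / (2 theta).
With theta = 2, sigma = 6/5, x_0 = 6:
  E[X_t] = 6 * exp(-2 t) = 6*exp(-2*t)
  Var(X_t) = (6/5)^2 * (1 - exp(-2*2 t)) / (2 * 2) = 9/25 - 9*exp(-4*t)/25.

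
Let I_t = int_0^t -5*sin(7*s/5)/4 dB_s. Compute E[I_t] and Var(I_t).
E[I_t] = 0; Var(I_t) = 25*t/32 - 125*sin(14*t/5)/448

The Itô integral of a deterministic integrand f(s) has mean 0 because each increment f(s) * (B_{s+ds} - B_s) has mean 0. By the Itô isometry:
  Var( int_0^t f(s) dB_s ) = E[ (int_0^t f(s) dB_s)^2 ] = int_0^t f(s)^2 ds.
Here f(s) = -5*sin(7*s/5)/4, so f(s)^2 = 25*sin(7*s/5)^2/16. Integrate:
  int_0^t (25*sin(7*s/5)^2/16) ds = 25*t/32 - 125*sin(14*t/5)/448.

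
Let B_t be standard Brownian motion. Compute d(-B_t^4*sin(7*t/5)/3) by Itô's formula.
d(-B_t^4*sin(7*t/5)/3) = (-B_t^2*(7*B_t^2*cos(7*t/5) + 30*sin(7*t/5))/15) dt + (-4*B_t^3*sin(7*t/5)/3) dB_t

Itô's formula for f(t, x): d f(t, B_t) = (f_t + (1/2) f_xx) dt + f_x dB_t. Compute partials of f(t, x) = -x^4*sin(7*t/5)/3:
  f_t(t,x)  = -7*x^4*cos(7*t/5)/15
  f_x(t,x)  = -4*x^3*sin(7*t/5)/3
  f_xx(t,x) = -4*x^2*sin(7*t/5)
Assemble drift = f_t + (1/2) f_xx = -x^2*(7*x^2*cos(7*t/5) + 30*sin(7*t/5))/15 and diffusion = f_x = -4*x^3*sin(7*t/5)/3. Substituting x = B_t:
  d(-B_t^4*sin(7*t/5)/3) = (-B_t^2*(7*B_t^2*cos(7*t/5) + 30*sin(7*t/5))/15) dt + (-4*B_t^3*sin(7*t/5)/3) dB_t.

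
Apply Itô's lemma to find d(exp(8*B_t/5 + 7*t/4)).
d(exp(8*B_t/5 + 7*t/4)) = (303*exp(8*B_t/5 + 7*t/4)/100) dt + (8*exp(8*B_t/5 + 7*t/4)/5) dB_t

Itô's formula for f(t, x): d f(t, B_t) = (f_t + (1/2) f_xx) dt + f_x dB_t. Compute partials of f(t, x) = exp(7*t/4 + 8*x/5):
  f_t(t,x)  = 7*exp(7*t/4 + 8*x/5)/4
  f_x(t,x)  = 8*exp(7*t/4 + 8*x/5)/5
  f_xx(t,x) = 64*exp(7*t/4 + 8*x/5)/25
Assemble drift = f_t + (1/2) f_xx = 303*exp(7*t/4 + 8*x/5)/100 and diffusion = f_x = 8*exp(7*t/4 + 8*x/5)/5. Substituting x = B_t:
  d(exp(8*B_t/5 + 7*t/4)) = (303*exp(8*B_t/5 + 7*t/4)/100) dt + (8*exp(8*B_t/5 + 7*t/4)/5) dB_t.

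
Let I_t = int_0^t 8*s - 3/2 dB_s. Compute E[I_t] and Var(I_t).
E[I_t] = 0; Var(I_t) = t*(256*t^2 - 144*t + 27)/12

The Itô integral of a deterministic integrand f(s) has mean 0 because each increment f(s) * (B_{s+ds} - B_s) has mean 0. By the Itô isometry:
  Var( int_0^t f(s) dB_s ) = E[ (int_0^t f(s) dB_s)^2 ] = int_0^t f(s)^2 ds.
Here f(s) = 8*s - 3/2, so f(s)^2 = (16*s - 3)^2/4. Integrate:
  int_0^t ((16*s - 3)^2/4) ds = t*(256*t^2 - 144*t + 27)/12.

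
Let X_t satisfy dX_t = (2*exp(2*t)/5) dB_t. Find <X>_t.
<X>_t = exp(4*t)/25 - 1/25

For an Itô process dX_t = a(t) dt + b(t) dB_t, the quadratic variation is <X>_t = int_0^t b(s)^2 ds (the drift term does not contribute). Here b(s) = 2*exp(2*s)/5, so
  b(s)^2 = 4*exp(4*s)/25.
Integrating from 0 to t:
  <X>_t = int_0^t (4*exp(4*s)/25) ds = exp(4*t)/25 - 1/25.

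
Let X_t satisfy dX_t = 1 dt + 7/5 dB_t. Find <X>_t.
<X>_t = 49*t/25

For an Itô process dX_t = a(t) dt + b(t) dB_t, the quadratic variation is <X>_t = int_0^t b(s)^2 ds (the drift term does not contribute). Here b(s) = 7/5, so
  b(s)^2 = 49/25.
Integrating from 0 to t:
  <X>_t = int_0^t (49/25) ds = 49*t/25.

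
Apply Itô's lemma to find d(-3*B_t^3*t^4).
d(-3*B_t^3*t^4) = (3*B_t*t^3*(-4*B_t^2 - 3*t)) dt + (-9*B_t^2*t^4) dB_t

Itô's formula for f(t, x): d f(t, B_t) = (f_t + (1/2) f_xx) dt + f_x dB_t. Compute partials of f(t, x) = -3*t^4*x^3:
  f_t(t,x)  = -12*t^3*x^3
  f_x(t,x)  = -9*t^4*x^2
  f_xx(t,x) = -18*t^4*x
Assemble drift = f_t + (1/2) f_xx = 3*t^3*x*(-3*t - 4*x^2) and diffusion = f_x = -9*t^4*x^2. Substituting x = B_t:
  d(-3*B_t^3*t^4) = (3*B_t*t^3*(-4*B_t^2 - 3*t)) dt + (-9*B_t^2*t^4) dB_t.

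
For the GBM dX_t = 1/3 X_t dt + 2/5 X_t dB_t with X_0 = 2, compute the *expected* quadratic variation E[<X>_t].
E[<X>_t] = 24*exp(62*t/75)/31 - 24/31

<X>_t = int_0^t ((2/5) * X_s)^2 ds. Taking expectation inside the integral: E[<X>_t] = (2/5)^2 * int_0^t E[X_s^2] ds. For GBM, E[X_s^2] = x_0^2 * exp((2 mu + sigma^2) s). Integrating:
  E[<X>_t] = (2/5)^2 * 2^2 * (exp((2*(1/3) + (2/5)^2) t) - 1) / (2*(1/3) + (2/5)^2)
           = (2/5)^2 * 2^2 * (exp((62/75) t) - 1) / (62/75) = 24*exp(62*t/75)/31 - 24/31.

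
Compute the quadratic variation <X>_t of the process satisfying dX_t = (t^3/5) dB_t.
<X>_t = t^7/175

For an Itô process dX_t = a(t) dt + b(t) dB_t, the quadratic variation is <X>_t = int_0^t b(s)^2 ds (the drift term does not contribute). Here b(s) = s^3/5, so
  b(s)^2 = s^6/25.
Integrating from 0 to t:
  <X>_t = int_0^t (s^6/25) ds = t^7/175.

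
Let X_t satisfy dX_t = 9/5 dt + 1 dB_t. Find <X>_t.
<X>_t = t

For an Itô process dX_t = a(t) dt + b(t) dB_t, the quadratic variation is <X>_t = int_0^t b(s)^2 ds (the drift term does not contribute). Here b(s) = 1, so
  b(s)^2 = 1.
Integrating from 0 to t:
  <X>_t = int_0^t (1) ds = t.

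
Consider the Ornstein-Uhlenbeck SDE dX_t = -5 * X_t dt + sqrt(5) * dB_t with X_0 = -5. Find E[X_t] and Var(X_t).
E[X_t] = -5*exp(-5*t); Var(X_t) = 1/2 - exp(-10*t)/2

The OU SDE dX = -theta X dt + sigma dB admits the integrating factor exp(theta t): d(exp(theta t) X_t) = sigma exp(theta t) dB_t. Integrating from 0 to t:
  X_t = x_0 * exp(-theta t) + sigma * int_0^t exp(-theta (t-s)) dB_s.
The Itô integral has mean 0 and (by the Itô isometry) variance sigma^2 * int_0^t exp(-2 theta (t - s)) ds = sigma^2 * (1 - exp(-2 theta t)) / (2 theta).
With theta = 5, sigma = sqrt(5), x_0 = -5:
  E[X_t] = -5 * exp(-5 t) = -5*exp(-5*t)
  Var(X_t) = (sqrt(5))^2 * (1 - exp(-2*5 t)) / (2 * 5) = 1/2 - exp(-10*t)/2.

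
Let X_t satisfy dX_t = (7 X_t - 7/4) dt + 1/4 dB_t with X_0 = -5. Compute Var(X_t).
Var(X_t) = exp(14*t)/224 - 1/224

The variance V(t) = Var(X_t) satisfies V'(t) = 2 a V(t) + c^2 with V(0) = 0 (drift coefficient is linear in X, diffusion is constant). With a = 7, c = 1/4, the solution is
  V(t) = (c^2 / (2 a)) * (exp(2 a t) - 1)
       = ((1/4)^2 / (2*7)) * (exp(14 t) - 1)
       = exp(14*t)/224 - 1/224.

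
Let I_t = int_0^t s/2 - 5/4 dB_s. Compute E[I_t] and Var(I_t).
E[I_t] = 0; Var(I_t) = t*(4*t^2 - 30*t + 75)/48

The Itô integral of a deterministic integrand f(s) has mean 0 because each increment f(s) * (B_{s+ds} - B_s) has mean 0. By the Itô isometry:
  Var( int_0^t f(s) dB_s ) = E[ (int_0^t f(s) dB_s)^2 ] = int_0^t f(s)^2 ds.
Here f(s) = s/2 - 5/4, so f(s)^2 = (2*s - 5)^2/16. Integrate:
  int_0^t ((2*s - 5)^2/16) ds = t*(4*t^2 - 30*t + 75)/48.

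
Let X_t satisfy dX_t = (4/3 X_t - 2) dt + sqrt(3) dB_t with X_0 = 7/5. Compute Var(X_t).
Var(X_t) = 9*exp(8*t/3)/8 - 9/8

The variance V(t) = Var(X_t) satisfies V'(t) = 2 a V(t) + c^2 with V(0) = 0 (drift coefficient is linear in X, diffusion is constant). With a = 4/3, c = sqrt(3), the solution is
  V(t) = (c^2 / (2 a)) * (exp(2 a t) - 1)
       = (sqrt(3)^2 / (2*(4/3))) * (exp((8/3) t) - 1)
       = 9*exp(8*t/3)/8 - 9/8.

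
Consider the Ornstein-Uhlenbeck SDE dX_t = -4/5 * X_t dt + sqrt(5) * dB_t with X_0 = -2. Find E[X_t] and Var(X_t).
E[X_t] = -2*exp(-4*t/5); Var(X_t) = 25/8 - 25*exp(-8*t/5)/8

The OU SDE dX = -theta X dt + sigma dB admits the integrating factor exp(theta t): d(exp(theta t) X_t) = sigma exp(theta t) dB_t. Integrating from 0 to t:
  X_t = x_0 * exp(-theta t) + sigma * int_0^t exp(-theta (t-s)) dB_s.
The Itô integral has mean 0 and (by the Itô isometry) variance sigma^2 * int_0^t exp(-2 theta (t - s)) ds = sigma^2 * (1 - exp(-2 theta t)) / (2 theta).
With theta = 4/5, sigma = sqrt(5), x_0 = -2:
  E[X_t] = -2 * exp(-4/5 t) = -2*exp(-4*t/5)
  Var(X_t) = (sqrt(5))^2 * (1 - exp(-2*4/5 t)) / (2 * 4/5) = 25/8 - 25*exp(-8*t/5)/8.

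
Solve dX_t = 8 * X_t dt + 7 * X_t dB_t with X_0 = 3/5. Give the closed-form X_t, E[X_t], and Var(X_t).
X_t = 3/5 * exp((-33/2) t + (7) B_t); E[X_t] = 3*exp(8*t)/5; Var(X_t) = 9*(exp(49*t) - 1)*exp(16*t)/25

For GBM dX = mu X dt + sigma X dB with X_0 = x_0, apply Itô to Y = log X: dY = (mu - sigma^2/2) dt + sigma dB, so Y_t = log(x_0) + (mu - sigma^2/2) t + sigma B_t and hence X_t = x_0 * exp((mu - sigma^2/2) t + sigma B_t).
With mu = 8, sigma = 7, x_0 = 3/5, this gives:
  X_t = 3/5 * exp((-33/2) * t + (7) * B_t).
Since sigma*B_t ~ Normal(0, sigma^2 t), E[exp(sigma*B_t)] = exp(sigma^2 t / 2); so E[X_t] = x_0 * exp((mu - sigma^2/2) t) * exp(sigma^2 t / 2) = x_0 * exp(mu t) = 3*exp(8*t)/5.
Var(X_t) = E[X_t^2] - (E[X_t])^2 = x_0^2 * exp(2 mu t) * (exp(sigma^2 t) - 1) = 9*(exp(49*t) - 1)*exp(16*t)/25.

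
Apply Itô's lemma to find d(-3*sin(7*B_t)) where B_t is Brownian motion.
d(-3*sin(7*B_t)) = (147*sin(7*B_t)/2) dt + (-21*cos(7*B_t)) dB_t

Itô's formula for f(B_t) gives d f(B_t) = f'(B_t) dB_t + (1/2) f''(B_t) dt. Compute derivatives of f(x) = -3*sin(7*x):
  f'(x)  = -21*cos(7*x)
  f''(x) = 147*sin(7*x)
Substitute x = B_t and multiply the f'' term by 1/2:
  drift     = (1/2) * (147*sin(7*x)) evaluated at B_t = 147*sin(7*B_t)/2
  diffusion = (-21*cos(7*x)) evaluated at B_t = -21*cos(7*B_t)
Therefore d(-3*sin(7*B_t)) = (147*sin(7*B_t)/2) dt + (-21*cos(7*B_t)) dB_t.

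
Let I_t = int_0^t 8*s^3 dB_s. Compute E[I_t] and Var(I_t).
E[I_t] = 0; Var(I_t) = 64*t^7/7

The Itô integral of a deterministic integrand f(s) has mean 0 because each increment f(s) * (B_{s+ds} - B_s) has mean 0. By the Itô isometry:
  Var( int_0^t f(s) dB_s ) = E[ (int_0^t f(s) dB_s)^2 ] = int_0^t f(s)^2 ds.
Here f(s) = 8*s^3, so f(s)^2 = 64*s^6. Integrate:
  int_0^t (64*s^6) ds = 64*t^7/7.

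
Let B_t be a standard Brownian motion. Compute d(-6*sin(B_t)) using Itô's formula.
d(-6*sin(B_t)) = (3*sin(B_t)) dt + (-6*cos(B_t)) dB_t

Itô's formula for f(B_t) gives d f(B_t) = f'(B_t) dB_t + (1/2) f''(B_t) dt. Compute derivatives of f(x) = -6*sin(x):
  f'(x)  = -6*cos(x)
  f''(x) = 6*sin(x)
Substitute x = B_t and multiply the f'' term by 1/2:
  drift     = (1/2) * (6*sin(x)) evaluated at B_t = 3*sin(B_t)
  diffusion = (-6*cos(x)) evaluated at B_t = -6*cos(B_t)
Therefore d(-6*sin(B_t)) = (3*sin(B_t)) dt + (-6*cos(B_t)) dB_t.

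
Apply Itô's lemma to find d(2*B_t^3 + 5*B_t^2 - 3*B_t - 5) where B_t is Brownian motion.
d(2*B_t^3 + 5*B_t^2 - 3*B_t - 5) = (6*B_t + 5) dt + (6*B_t^2 + 10*B_t - 3) dB_t

Itô's formula for f(B_t) gives d f(B_t) = f'(B_t) dB_t + (1/2) f''(B_t) dt. Compute derivatives of f(x) = 2*x^3 + 5*x^2 - 3*x - 5:
  f'(x)  = 6*x^2 + 10*x - 3
  f''(x) = 12*x + 10
Substitute x = B_t and multiply the f'' term by 1/2:
  drift     = (1/2) * (12*x + 10) evaluated at B_t = 6*B_t + 5
  diffusion = (6*x^2 + 10*x - 3) evaluated at B_t = 6*B_t^2 + 10*B_t - 3
Therefore d(2*B_t^3 + 5*B_t^2 - 3*B_t - 5) = (6*B_t + 5) dt + (6*B_t^2 + 10*B_t - 3) dB_t.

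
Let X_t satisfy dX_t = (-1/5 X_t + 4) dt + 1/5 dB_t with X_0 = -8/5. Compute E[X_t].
E[X_t] = 20 - 108*exp(-t/5)/5

Taking expectations and using E[dB_t] = 0, the mean m(t) = E[X_t] satisfies the ODE m'(t) = a m(t) + b with m(0) = x_0. With a = -1/5, b = 4, x_0 = -8/5, the solution is
  m(t) = x_0 * exp(a t) + (b/a) * (exp(a t) - 1)
       = (-8/5) * exp((-1/5) t) + (4/(-1/5)) * (exp((-1/5) t) - 1)
       = 20 - 108*exp(-t/5)/5.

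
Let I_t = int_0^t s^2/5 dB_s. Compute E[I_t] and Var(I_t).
E[I_t] = 0; Var(I_t) = t^5/125

The Itô integral of a deterministic integrand f(s) has mean 0 because each increment f(s) * (B_{s+ds} - B_s) has mean 0. By the Itô isometry:
  Var( int_0^t f(s) dB_s ) = E[ (int_0^t f(s) dB_s)^2 ] = int_0^t f(s)^2 ds.
Here f(s) = s^2/5, so f(s)^2 = s^4/25. Integrate:
  int_0^t (s^4/25) ds = t^5/125.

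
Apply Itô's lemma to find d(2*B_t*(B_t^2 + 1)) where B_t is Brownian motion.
d(2*B_t*(B_t^2 + 1)) = (6*B_t) dt + (6*B_t^2 + 2) dB_t

Itô's formula for f(B_t) gives d f(B_t) = f'(B_t) dB_t + (1/2) f''(B_t) dt. Compute derivatives of f(x) = 2*x*(x^2 + 1):
  f'(x)  = 6*x^2 + 2
  f''(x) = 12*x
Substitute x = B_t and multiply the f'' term by 1/2:
  drift     = (1/2) * (12*x) evaluated at B_t = 6*B_t
  diffusion = (6*x^2 + 2) evaluated at B_t = 6*B_t^2 + 2
Therefore d(2*B_t*(B_t^2 + 1)) = (6*B_t) dt + (6*B_t^2 + 2) dB_t.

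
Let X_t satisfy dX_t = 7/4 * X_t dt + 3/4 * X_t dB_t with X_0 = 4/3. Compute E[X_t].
E[X_t] = 4*exp(7*t/4)/3

For GBM dX = mu X dt + sigma X dB with X_0 = x_0, apply Itô to Y = log X: dY = (mu - sigma^2/2) dt + sigma dB, so Y_t = log(x_0) + (mu - sigma^2/2) t + sigma B_t and hence X_t = x_0 * exp((mu - sigma^2/2) t + sigma B_t).
With mu = 7/4, sigma = 3/4, x_0 = 4/3, this gives:
  X_t = 4/3 * exp((47/32) * t + (3/4) * B_t).
Since sigma*B_t ~ Normal(0, sigma^2 t), E[exp(sigma*B_t)] = exp(sigma^2 t / 2); so E[X_t] = x_0 * exp((mu - sigma^2/2) t) * exp(sigma^2 t / 2) = x_0 * exp(mu t) = 4*exp(7*t/4)/3.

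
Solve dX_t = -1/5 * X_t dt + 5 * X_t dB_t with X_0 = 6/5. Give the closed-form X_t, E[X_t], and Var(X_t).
X_t = 6/5 * exp((-127/10) t + (5) B_t); E[X_t] = 6*exp(-t/5)/5; Var(X_t) = (36*exp(25*t) - 36)*exp(-2*t/5)/25

For GBM dX = mu X dt + sigma X dB with X_0 = x_0, apply Itô to Y = log X: dY = (mu - sigma^2/2) dt + sigma dB, so Y_t = log(x_0) + (mu - sigma^2/2) t + sigma B_t and hence X_t = x_0 * exp((mu - sigma^2/2) t + sigma B_t).
With mu = -1/5, sigma = 5, x_0 = 6/5, this gives:
  X_t = 6/5 * exp((-127/10) * t + (5) * B_t).
Since sigma*B_t ~ Normal(0, sigma^2 t), E[exp(sigma*B_t)] = exp(sigma^2 t / 2); so E[X_t] = x_0 * exp((mu - sigma^2/2) t) * exp(sigma^2 t / 2) = x_0 * exp(mu t) = 6*exp(-t/5)/5.
Var(X_t) = E[X_t^2] - (E[X_t])^2 = x_0^2 * exp(2 mu t) * (exp(sigma^2 t) - 1) = (36*exp(25*t) - 36)*exp(-2*t/5)/25.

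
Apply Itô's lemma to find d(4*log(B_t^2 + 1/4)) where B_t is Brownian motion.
d(4*log(B_t^2 + 1/4)) = (16*(1 - 4*B_t^2)/(4*B_t^2 + 1)^2) dt + (32*B_t/(4*B_t^2 + 1)) dB_t

Itô's formula for f(B_t) gives d f(B_t) = f'(B_t) dB_t + (1/2) f''(B_t) dt. Compute derivatives of f(x) = 4*log(x^2 + 1/4):
  f'(x)  = 32*x/(4*x^2 + 1)
  f''(x) = 32*(1 - 4*x^2)/(4*x^2 + 1)^2
Substitute x = B_t and multiply the f'' term by 1/2:
  drift     = (1/2) * (32*(1 - 4*x^2)/(4*x^2 + 1)^2) evaluated at B_t = 16*(1 - 4*B_t^2)/(4*B_t^2 + 1)^2
  diffusion = (32*x/(4*x^2 + 1)) evaluated at B_t = 32*B_t/(4*B_t^2 + 1)
Therefore d(4*log(B_t^2 + 1/4)) = (16*(1 - 4*B_t^2)/(4*B_t^2 + 1)^2) dt + (32*B_t/(4*B_t^2 + 1)) dB_t.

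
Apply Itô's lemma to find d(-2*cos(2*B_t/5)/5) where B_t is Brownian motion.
d(-2*cos(2*B_t/5)/5) = (4*cos(2*B_t/5)/125) dt + (4*sin(2*B_t/5)/25) dB_t

Itô's formula for f(B_t) gives d f(B_t) = f'(B_t) dB_t + (1/2) f''(B_t) dt. Compute derivatives of f(x) = -2*cos(2*x/5)/5:
  f'(x)  = 4*sin(2*x/5)/25
  f''(x) = 8*cos(2*x/5)/125
Substitute x = B_t and multiply the f'' term by 1/2:
  drift     = (1/2) * (8*cos(2*x/5)/125) evaluated at B_t = 4*cos(2*B_t/5)/125
  diffusion = (4*sin(2*x/5)/25) evaluated at B_t = 4*sin(2*B_t/5)/25
Therefore d(-2*cos(2*B_t/5)/5) = (4*cos(2*B_t/5)/125) dt + (4*sin(2*B_t/5)/25) dB_t.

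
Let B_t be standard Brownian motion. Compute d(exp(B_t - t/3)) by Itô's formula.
d(exp(B_t - t/3)) = (exp(B_t - t/3)/6) dt + (exp(B_t - t/3)) dB_t

Itô's formula for f(t, x): d f(t, B_t) = (f_t + (1/2) f_xx) dt + f_x dB_t. Compute partials of f(t, x) = exp(-t/3 + x):
  f_t(t,x)  = -exp(-t/3 + x)/3
  f_x(t,x)  = exp(-t/3 + x)
  f_xx(t,x) = exp(-t/3 + x)
Assemble drift = f_t + (1/2) f_xx = exp(-t/3 + x)/6 and diffusion = f_x = exp(-t/3 + x). Substituting x = B_t:
  d(exp(B_t - t/3)) = (exp(B_t - t/3)/6) dt + (exp(B_t - t/3)) dB_t.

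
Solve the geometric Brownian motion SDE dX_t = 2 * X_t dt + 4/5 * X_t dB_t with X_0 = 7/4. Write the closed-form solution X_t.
X_t = 7/4 * exp((42/25) * t + (4/5) * B_t)

For GBM dX = mu X dt + sigma X dB with X_0 = x_0, apply Itô to Y = log X: dY = (mu - sigma^2/2) dt + sigma dB, so Y_t = log(x_0) + (mu - sigma^2/2) t + sigma B_t and hence X_t = x_0 * exp((mu - sigma^2/2) t + sigma B_t).
With mu = 2, sigma = 4/5, x_0 = 7/4, this gives:
  X_t = 7/4 * exp((42/25) * t + (4/5) * B_t).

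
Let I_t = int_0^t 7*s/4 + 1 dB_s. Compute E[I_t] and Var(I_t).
E[I_t] = 0; Var(I_t) = t*(49*t^2 + 84*t + 48)/48

The Itô integral of a deterministic integrand f(s) has mean 0 because each increment f(s) * (B_{s+ds} - B_s) has mean 0. By the Itô isometry:
  Var( int_0^t f(s) dB_s ) = E[ (int_0^t f(s) dB_s)^2 ] = int_0^t f(s)^2 ds.
Here f(s) = 7*s/4 + 1, so f(s)^2 = (7*s + 4)^2/16. Integrate:
  int_0^t ((7*s + 4)^2/16) ds = t*(49*t^2 + 84*t + 48)/48.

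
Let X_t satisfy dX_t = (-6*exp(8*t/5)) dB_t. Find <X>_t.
<X>_t = 45*exp(16*t/5)/4 - 45/4

For an Itô process dX_t = a(t) dt + b(t) dB_t, the quadratic variation is <X>_t = int_0^t b(s)^2 ds (the drift term does not contribute). Here b(s) = -6*exp(8*s/5), so
  b(s)^2 = 36*exp(16*s/5).
Integrating from 0 to t:
  <X>_t = int_0^t (36*exp(16*s/5)) ds = 45*exp(16*t/5)/4 - 45/4.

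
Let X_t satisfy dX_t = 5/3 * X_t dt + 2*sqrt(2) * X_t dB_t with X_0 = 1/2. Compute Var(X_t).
Var(X_t) = (exp(8*t) - 1)*exp(10*t/3)/4

For GBM dX = mu X dt + sigma X dB with X_0 = x_0, apply Itô to Y = log X: dY = (mu - sigma^2/2) dt + sigma dB, so Y_t = log(x_0) + (mu - sigma^2/2) t + sigma B_t and hence X_t = x_0 * exp((mu - sigma^2/2) t + sigma B_t).
With mu = 5/3, sigma = 2*sqrt(2), x_0 = 1/2, this gives:
  X_t = 1/2 * exp((-7/3) * t + (2*sqrt(2)) * B_t).
Since sigma*B_t ~ Normal(0, sigma^2 t), E[exp(sigma*B_t)] = exp(sigma^2 t / 2); so E[X_t] = x_0 * exp((mu - sigma^2/2) t) * exp(sigma^2 t / 2) = x_0 * exp(mu t) = exp(5*t/3)/2.
Var(X_t) = E[X_t^2] - (E[X_t])^2 = x_0^2 * exp(2 mu t) * (exp(sigma^2 t) - 1) = (exp(8*t) - 1)*exp(10*t/3)/4.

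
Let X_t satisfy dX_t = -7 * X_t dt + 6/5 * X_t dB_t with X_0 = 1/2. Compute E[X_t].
E[X_t] = exp(-7*t)/2

For GBM dX = mu X dt + sigma X dB with X_0 = x_0, apply Itô to Y = log X: dY = (mu - sigma^2/2) dt + sigma dB, so Y_t = log(x_0) + (mu - sigma^2/2) t + sigma B_t and hence X_t = x_0 * exp((mu - sigma^2/2) t + sigma B_t).
With mu = -7, sigma = 6/5, x_0 = 1/2, this gives:
  X_t = 1/2 * exp((-193/25) * t + (6/5) * B_t).
Since sigma*B_t ~ Normal(0, sigma^2 t), E[exp(sigma*B_t)] = exp(sigma^2 t / 2); so E[X_t] = x_0 * exp((mu - sigma^2/2) t) * exp(sigma^2 t / 2) = x_0 * exp(mu t) = exp(-7*t)/2.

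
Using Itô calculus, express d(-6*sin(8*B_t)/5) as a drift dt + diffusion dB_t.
d(-6*sin(8*B_t)/5) = (192*sin(8*B_t)/5) dt + (-48*cos(8*B_t)/5) dB_t

Itô's formula for f(B_t) gives d f(B_t) = f'(B_t) dB_t + (1/2) f''(B_t) dt. Compute derivatives of f(x) = -6*sin(8*x)/5:
  f'(x)  = -48*cos(8*x)/5
  f''(x) = 384*sin(8*x)/5
Substitute x = B_t and multiply the f'' term by 1/2:
  drift     = (1/2) * (384*sin(8*x)/5) evaluated at B_t = 192*sin(8*B_t)/5
  diffusion = (-48*cos(8*x)/5) evaluated at B_t = -48*cos(8*B_t)/5
Therefore d(-6*sin(8*B_t)/5) = (192*sin(8*B_t)/5) dt + (-48*cos(8*B_t)/5) dB_t.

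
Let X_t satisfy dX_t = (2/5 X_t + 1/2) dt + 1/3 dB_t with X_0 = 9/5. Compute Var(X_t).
Var(X_t) = 5*exp(4*t/5)/36 - 5/36

The variance V(t) = Var(X_t) satisfies V'(t) = 2 a V(t) + c^2 with V(0) = 0 (drift coefficient is linear in X, diffusion is constant). With a = 2/5, c = 1/3, the solution is
  V(t) = (c^2 / (2 a)) * (exp(2 a t) - 1)
       = ((1/3)^2 / (2*(2/5))) * (exp((4/5) t) - 1)
       = 5*exp(4*t/5)/36 - 5/36.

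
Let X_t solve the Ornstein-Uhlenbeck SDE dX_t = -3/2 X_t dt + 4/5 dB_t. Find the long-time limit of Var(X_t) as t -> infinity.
lim Var(X_t) = 16/75

The OU SDE dX = -theta X dt + sigma dB admits the integrating factor exp(theta t): d(exp(theta t) X_t) = sigma exp(theta t) dB_t. Integrating from 0 to t gives X_t = x_0 * exp(-theta t) + sigma * int_0^t exp(-theta (t-s)) dB_s for any initial x_0. The Itô integral has variance (by the Itô isometry) sigma^2 * int_0^t exp(-2 theta (t - s)) ds = sigma^2 * (1 - exp(-2 theta t)) / (2 theta), independent of x_0.
With theta = 3/2, sigma = 4/5:
  Var(X_t) = (4/5)^2 * (1 - exp(-2*3/2 t)) / (2 * 3/2) = 16/75 - 16*exp(-3*t)/75.
As t -> infinity, exp(-2*3/2 t) -> 0, so the stationary variance is sigma^2 / (2 theta) = 16/75.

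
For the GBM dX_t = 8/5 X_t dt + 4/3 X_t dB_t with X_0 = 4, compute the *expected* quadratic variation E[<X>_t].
E[<X>_t] = 40*exp(224*t/45)/7 - 40/7

<X>_t = int_0^t ((4/3) * X_s)^2 ds. Taking expectation inside the integral: E[<X>_t] = (4/3)^2 * int_0^t E[X_s^2] ds. For GBM, E[X_s^2] = x_0^2 * exp((2 mu + sigma^2) s). Integrating:
  E[<X>_t] = (4/3)^2 * 4^2 * (exp((2*(8/5) + (4/3)^2) t) - 1) / (2*(8/5) + (4/3)^2)
           = (4/3)^2 * 4^2 * (exp((224/45) t) - 1) / (224/45) = 40*exp(224*t/45)/7 - 40/7.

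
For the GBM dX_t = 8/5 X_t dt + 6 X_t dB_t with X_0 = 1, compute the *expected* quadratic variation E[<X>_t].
E[<X>_t] = 45*exp(196*t/5)/49 - 45/49

<X>_t = int_0^t (6 * X_s)^2 ds. Taking expectation inside the integral: E[<X>_t] = 6^2 * int_0^t E[X_s^2] ds. For GBM, E[X_s^2] = x_0^2 * exp((2 mu + sigma^2) s). Integrating:
  E[<X>_t] = 6^2 * 1^2 * (exp((2*(8/5) + 6^2) t) - 1) / (2*(8/5) + 6^2)
           = 6^2 * 1^2 * (exp((196/5) t) - 1) / (196/5) = 45*exp(196*t/5)/49 - 45/49.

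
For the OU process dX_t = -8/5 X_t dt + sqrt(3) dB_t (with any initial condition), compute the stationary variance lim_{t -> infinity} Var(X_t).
lim Var(X_t) = 15/16

The OU SDE dX = -theta X dt + sigma dB admits the integrating factor exp(theta t): d(exp(theta t) X_t) = sigma exp(theta t) dB_t. Integrating from 0 to t gives X_t = x_0 * exp(-theta t) + sigma * int_0^t exp(-theta (t-s)) dB_s for any initial x_0. The Itô integral has variance (by the Itô isometry) sigma^2 * int_0^t exp(-2 theta (t - s)) ds = sigma^2 * (1 - exp(-2 theta t)) / (2 theta), independent of x_0.
With theta = 8/5, sigma = sqrt(3):
  Var(X_t) = (sqrt(3))^2 * (1 - exp(-2*8/5 t)) / (2 * 8/5) = 15/16 - 15*exp(-16*t/5)/16.
As t -> infinity, exp(-2*8/5 t) -> 0, so the stationary variance is sigma^2 / (2 theta) = 15/16.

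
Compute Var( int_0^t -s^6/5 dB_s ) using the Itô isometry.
Var = t^13/325

The Itô integral of a deterministic integrand f(s) has mean 0 because each increment f(s) * (B_{s+ds} - B_s) has mean 0. By the Itô isometry:
  Var( int_0^t f(s) dB_s ) = E[ (int_0^t f(s) dB_s)^2 ] = int_0^t f(s)^2 ds.
Here f(s) = -s^6/5, so f(s)^2 = s^12/25. Integrate:
  int_0^t (s^12/25) ds = t^13/325.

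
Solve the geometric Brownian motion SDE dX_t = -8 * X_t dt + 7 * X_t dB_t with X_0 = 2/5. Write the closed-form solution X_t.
X_t = 2/5 * exp((-65/2) * t + (7) * B_t)

For GBM dX = mu X dt + sigma X dB with X_0 = x_0, apply Itô to Y = log X: dY = (mu - sigma^2/2) dt + sigma dB, so Y_t = log(x_0) + (mu - sigma^2/2) t + sigma B_t and hence X_t = x_0 * exp((mu - sigma^2/2) t + sigma B_t).
With mu = -8, sigma = 7, x_0 = 2/5, this gives:
  X_t = 2/5 * exp((-65/2) * t + (7) * B_t).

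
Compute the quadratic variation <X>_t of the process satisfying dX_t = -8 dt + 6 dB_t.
<X>_t = 36*t

For an Itô process dX_t = a(t) dt + b(t) dB_t, the quadratic variation is <X>_t = int_0^t b(s)^2 ds (the drift term does not contribute). Here b(s) = 6, so
  b(s)^2 = 36.
Integrating from 0 to t:
  <X>_t = int_0^t (36) ds = 36*t.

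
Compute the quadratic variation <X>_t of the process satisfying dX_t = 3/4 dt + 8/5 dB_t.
<X>_t = 64*t/25

For an Itô process dX_t = a(t) dt + b(t) dB_t, the quadratic variation is <X>_t = int_0^t b(s)^2 ds (the drift term does not contribute). Here b(s) = 8/5, so
  b(s)^2 = 64/25.
Integrating from 0 to t:
  <X>_t = int_0^t (64/25) ds = 64*t/25.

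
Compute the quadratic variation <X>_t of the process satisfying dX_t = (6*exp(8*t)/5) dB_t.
<X>_t = 9*exp(16*t)/100 - 9/100

For an Itô process dX_t = a(t) dt + b(t) dB_t, the quadratic variation is <X>_t = int_0^t b(s)^2 ds (the drift term does not contribute). Here b(s) = 6*exp(8*s)/5, so
  b(s)^2 = 36*exp(16*s)/25.
Integrating from 0 to t:
  <X>_t = int_0^t (36*exp(16*s)/25) ds = 9*exp(16*t)/100 - 9/100.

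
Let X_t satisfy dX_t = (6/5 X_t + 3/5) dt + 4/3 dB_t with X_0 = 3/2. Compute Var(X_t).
Var(X_t) = 20*exp(12*t/5)/27 - 20/27

The variance V(t) = Var(X_t) satisfies V'(t) = 2 a V(t) + c^2 with V(0) = 0 (drift coefficient is linear in X, diffusion is constant). With a = 6/5, c = 4/3, the solution is
  V(t) = (c^2 / (2 a)) * (exp(2 a t) - 1)
       = ((4/3)^2 / (2*(6/5))) * (exp((12/5) t) - 1)
       = 20*exp(12*t/5)/27 - 20/27.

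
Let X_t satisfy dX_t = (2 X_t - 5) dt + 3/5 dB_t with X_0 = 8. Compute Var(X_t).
Var(X_t) = 9*exp(4*t)/100 - 9/100

The variance V(t) = Var(X_t) satisfies V'(t) = 2 a V(t) + c^2 with V(0) = 0 (drift coefficient is linear in X, diffusion is constant). With a = 2, c = 3/5, the solution is
  V(t) = (c^2 / (2 a)) * (exp(2 a t) - 1)
       = ((3/5)^2 / (2*2)) * (exp(4 t) - 1)
       = 9*exp(4*t)/100 - 9/100.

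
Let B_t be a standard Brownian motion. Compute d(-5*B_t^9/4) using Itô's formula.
d(-5*B_t^9/4) = (-45*B_t^7) dt + (-45*B_t^8/4) dB_t

Itô's formula for f(B_t) gives d f(B_t) = f'(B_t) dB_t + (1/2) f''(B_t) dt. Compute derivatives of f(x) = -5*x^9/4:
  f'(x)  = -45*x^8/4
  f''(x) = -90*x^7
Substitute x = B_t and multiply the f'' term by 1/2:
  drift     = (1/2) * (-90*x^7) evaluated at B_t = -45*B_t^7
  diffusion = (-45*x^8/4) evaluated at B_t = -45*B_t^8/4
Therefore d(-5*B_t^9/4) = (-45*B_t^7) dt + (-45*B_t^8/4) dB_t.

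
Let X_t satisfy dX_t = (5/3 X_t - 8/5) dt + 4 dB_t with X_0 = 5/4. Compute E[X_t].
E[X_t] = 29*exp(5*t/3)/100 + 24/25

Taking expectations and using E[dB_t] = 0, the mean m(t) = E[X_t] satisfies the ODE m'(t) = a m(t) + b with m(0) = x_0. With a = 5/3, b = -8/5, x_0 = 5/4, the solution is
  m(t) = x_0 * exp(a t) + (b/a) * (exp(a t) - 1)
       = (5/4) * exp((5/3) t) + ((-8/5)/(5/3)) * (exp((5/3) t) - 1)
       = 29*exp(5*t/3)/100 + 24/25.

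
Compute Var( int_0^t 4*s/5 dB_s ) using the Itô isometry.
Var = 16*t^3/75

The Itô integral of a deterministic integrand f(s) has mean 0 because each increment f(s) * (B_{s+ds} - B_s) has mean 0. By the Itô isometry:
  Var( int_0^t f(s) dB_s ) = E[ (int_0^t f(s) dB_s)^2 ] = int_0^t f(s)^2 ds.
Here f(s) = 4*s/5, so f(s)^2 = 16*s^2/25. Integrate:
  int_0^t (16*s^2/25) ds = 16*t^3/75.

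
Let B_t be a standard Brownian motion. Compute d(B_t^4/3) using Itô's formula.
d(B_t^4/3) = (2*B_t^2) dt + (4*B_t^3/3) dB_t

Itô's formula for f(B_t) gives d f(B_t) = f'(B_t) dB_t + (1/2) f''(B_t) dt. Compute derivatives of f(x) = x^4/3:
  f'(x)  = 4*x^3/3
  f''(x) = 4*x^2
Substitute x = B_t and multiply the f'' term by 1/2:
  drift     = (1/2) * (4*x^2) evaluated at B_t = 2*B_t^2
  diffusion = (4*x^3/3) evaluated at B_t = 4*B_t^3/3
Therefore d(B_t^4/3) = (2*B_t^2) dt + (4*B_t^3/3) dB_t.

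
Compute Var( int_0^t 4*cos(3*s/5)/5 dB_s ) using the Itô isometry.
Var = 8*t/25 + 4*sin(6*t/5)/15

The Itô integral of a deterministic integrand f(s) has mean 0 because each increment f(s) * (B_{s+ds} - B_s) has mean 0. By the Itô isometry:
  Var( int_0^t f(s) dB_s ) = E[ (int_0^t f(s) dB_s)^2 ] = int_0^t f(s)^2 ds.
Here f(s) = 4*cos(3*s/5)/5, so f(s)^2 = 16*cos(3*s/5)^2/25. Integrate:
  int_0^t (16*cos(3*s/5)^2/25) ds = 8*t/25 + 4*sin(6*t/5)/15.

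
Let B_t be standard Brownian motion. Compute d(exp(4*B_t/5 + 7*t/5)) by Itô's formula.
d(exp(4*B_t/5 + 7*t/5)) = (43*exp(4*B_t/5 + 7*t/5)/25) dt + (4*exp(4*B_t/5 + 7*t/5)/5) dB_t

Itô's formula for f(t, x): d f(t, B_t) = (f_t + (1/2) f_xx) dt + f_x dB_t. Compute partials of f(t, x) = exp(7*t/5 + 4*x/5):
  f_t(t,x)  = 7*exp(7*t/5 + 4*x/5)/5
  f_x(t,x)  = 4*exp(7*t/5 + 4*x/5)/5
  f_xx(t,x) = 16*exp(7*t/5 + 4*x/5)/25
Assemble drift = f_t + (1/2) f_xx = 43*exp(7*t/5 + 4*x/5)/25 and diffusion = f_x = 4*exp(7*t/5 + 4*x/5)/5. Substituting x = B_t:
  d(exp(4*B_t/5 + 7*t/5)) = (43*exp(4*B_t/5 + 7*t/5)/25) dt + (4*exp(4*B_t/5 + 7*t/5)/5) dB_t.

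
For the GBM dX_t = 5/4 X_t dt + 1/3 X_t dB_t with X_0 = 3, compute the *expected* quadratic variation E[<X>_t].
E[<X>_t] = 18*exp(47*t/18)/47 - 18/47

<X>_t = int_0^t ((1/3) * X_s)^2 ds. Taking expectation inside the integral: E[<X>_t] = (1/3)^2 * int_0^t E[X_s^2] ds. For GBM, E[X_s^2] = x_0^2 * exp((2 mu + sigma^2) s). Integrating:
  E[<X>_t] = (1/3)^2 * 3^2 * (exp((2*(5/4) + (1/3)^2) t) - 1) / (2*(5/4) + (1/3)^2)
           = (1/3)^2 * 3^2 * (exp((47/18) t) - 1) / (47/18) = 18*exp(47*t/18)/47 - 18/47.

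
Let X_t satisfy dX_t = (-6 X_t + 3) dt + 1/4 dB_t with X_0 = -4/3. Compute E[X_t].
E[X_t] = 1/2 - 11*exp(-6*t)/6

Taking expectations and using E[dB_t] = 0, the mean m(t) = E[X_t] satisfies the ODE m'(t) = a m(t) + b with m(0) = x_0. With a = -6, b = 3, x_0 = -4/3, the solution is
  m(t) = x_0 * exp(a t) + (b/a) * (exp(a t) - 1)
       = (-4/3) * exp((-6) t) + (3/(-6)) * (exp((-6) t) - 1)
       = 1/2 - 11*exp(-6*t)/6.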